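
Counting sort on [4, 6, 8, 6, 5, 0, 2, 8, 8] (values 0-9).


Input: [4, 6, 8, 6, 5, 0, 2, 8, 8]
Counts: [1, 0, 1, 0, 1, 1, 2, 0, 3, 0]

Sorted: [0, 2, 4, 5, 6, 6, 8, 8, 8]


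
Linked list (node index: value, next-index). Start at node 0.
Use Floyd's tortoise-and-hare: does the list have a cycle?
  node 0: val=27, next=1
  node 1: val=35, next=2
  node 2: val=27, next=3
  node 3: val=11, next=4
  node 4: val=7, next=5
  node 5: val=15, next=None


Floyd's tortoise (slow, +1) and hare (fast, +2):
  init: slow=0, fast=0
  step 1: slow=1, fast=2
  step 2: slow=2, fast=4
  step 3: fast 4->5->None, no cycle

Cycle: no


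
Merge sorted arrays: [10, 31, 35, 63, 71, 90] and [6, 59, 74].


Take 6 from B
Take 10 from A
Take 31 from A
Take 35 from A
Take 59 from B
Take 63 from A
Take 71 from A
Take 74 from B

Merged: [6, 10, 31, 35, 59, 63, 71, 74, 90]


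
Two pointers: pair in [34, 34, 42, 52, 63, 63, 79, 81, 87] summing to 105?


lo=0(34)+hi=8(87)=121
lo=0(34)+hi=7(81)=115
lo=0(34)+hi=6(79)=113
lo=0(34)+hi=5(63)=97
lo=1(34)+hi=5(63)=97
lo=2(42)+hi=5(63)=105

Yes: 42+63=105


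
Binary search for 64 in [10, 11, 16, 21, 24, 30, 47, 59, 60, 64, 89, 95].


Step 1: lo=0, hi=11, mid=5, val=30
Step 2: lo=6, hi=11, mid=8, val=60
Step 3: lo=9, hi=11, mid=10, val=89
Step 4: lo=9, hi=9, mid=9, val=64

Found at index 9


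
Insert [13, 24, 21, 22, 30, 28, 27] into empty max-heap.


Insert 13: [13]
Insert 24: [24, 13]
Insert 21: [24, 13, 21]
Insert 22: [24, 22, 21, 13]
Insert 30: [30, 24, 21, 13, 22]
Insert 28: [30, 24, 28, 13, 22, 21]
Insert 27: [30, 24, 28, 13, 22, 21, 27]

Final heap: [30, 24, 28, 13, 22, 21, 27]


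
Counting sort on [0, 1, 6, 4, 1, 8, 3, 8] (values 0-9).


Input: [0, 1, 6, 4, 1, 8, 3, 8]
Counts: [1, 2, 0, 1, 1, 0, 1, 0, 2, 0]

Sorted: [0, 1, 1, 3, 4, 6, 8, 8]


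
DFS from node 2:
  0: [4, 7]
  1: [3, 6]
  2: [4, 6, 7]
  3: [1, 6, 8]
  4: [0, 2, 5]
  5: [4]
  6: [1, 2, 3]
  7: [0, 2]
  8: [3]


Visit 2, push [7, 6, 4]
Visit 4, push [5, 0]
Visit 0, push [7]
Visit 7, push []
Visit 5, push []
Visit 6, push [3, 1]
Visit 1, push [3]
Visit 3, push [8]
Visit 8, push []

DFS order: [2, 4, 0, 7, 5, 6, 1, 3, 8]


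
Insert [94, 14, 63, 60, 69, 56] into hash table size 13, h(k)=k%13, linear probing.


Insert 94: h=3 -> slot 3
Insert 14: h=1 -> slot 1
Insert 63: h=11 -> slot 11
Insert 60: h=8 -> slot 8
Insert 69: h=4 -> slot 4
Insert 56: h=4, 1 probes -> slot 5

Table: [None, 14, None, 94, 69, 56, None, None, 60, None, None, 63, None]


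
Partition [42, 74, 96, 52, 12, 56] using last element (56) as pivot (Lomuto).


Pivot: 56
  42 <= 56: advance i (no swap)
  52 <= 56: swap -> [42, 52, 96, 74, 12, 56]
  12 <= 56: swap -> [42, 52, 12, 74, 96, 56]
Place pivot at 3: [42, 52, 12, 56, 96, 74]

Partitioned: [42, 52, 12, 56, 96, 74]


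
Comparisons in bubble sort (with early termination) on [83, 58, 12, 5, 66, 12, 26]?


Algorithm: bubble sort (with early termination)
Input: [83, 58, 12, 5, 66, 12, 26]
Sorted: [5, 12, 12, 26, 58, 66, 83]

18


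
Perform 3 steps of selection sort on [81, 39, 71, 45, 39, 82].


Initial: [81, 39, 71, 45, 39, 82]
Step 1: min=39 at 1
  Swap: [39, 81, 71, 45, 39, 82]
Step 2: min=39 at 4
  Swap: [39, 39, 71, 45, 81, 82]
Step 3: min=45 at 3
  Swap: [39, 39, 45, 71, 81, 82]

After 3 steps: [39, 39, 45, 71, 81, 82]


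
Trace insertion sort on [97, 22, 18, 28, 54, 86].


Initial: [97, 22, 18, 28, 54, 86]
Insert 22: [22, 97, 18, 28, 54, 86]
Insert 18: [18, 22, 97, 28, 54, 86]
Insert 28: [18, 22, 28, 97, 54, 86]
Insert 54: [18, 22, 28, 54, 97, 86]
Insert 86: [18, 22, 28, 54, 86, 97]

Sorted: [18, 22, 28, 54, 86, 97]


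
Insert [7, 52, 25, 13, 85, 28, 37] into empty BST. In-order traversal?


Insert 7: root
Insert 52: R from 7
Insert 25: R from 7 -> L from 52
Insert 13: R from 7 -> L from 52 -> L from 25
Insert 85: R from 7 -> R from 52
Insert 28: R from 7 -> L from 52 -> R from 25
Insert 37: R from 7 -> L from 52 -> R from 25 -> R from 28

In-order: [7, 13, 25, 28, 37, 52, 85]


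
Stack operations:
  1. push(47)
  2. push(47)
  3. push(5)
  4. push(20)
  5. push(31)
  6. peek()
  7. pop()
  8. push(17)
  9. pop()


push(47) -> [47]
push(47) -> [47, 47]
push(5) -> [47, 47, 5]
push(20) -> [47, 47, 5, 20]
push(31) -> [47, 47, 5, 20, 31]
peek()->31
pop()->31, [47, 47, 5, 20]
push(17) -> [47, 47, 5, 20, 17]
pop()->17, [47, 47, 5, 20]

Final stack: [47, 47, 5, 20]


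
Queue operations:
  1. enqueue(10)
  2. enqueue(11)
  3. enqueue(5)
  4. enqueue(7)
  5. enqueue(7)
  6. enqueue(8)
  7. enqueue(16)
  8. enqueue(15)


enqueue(10) -> [10]
enqueue(11) -> [10, 11]
enqueue(5) -> [10, 11, 5]
enqueue(7) -> [10, 11, 5, 7]
enqueue(7) -> [10, 11, 5, 7, 7]
enqueue(8) -> [10, 11, 5, 7, 7, 8]
enqueue(16) -> [10, 11, 5, 7, 7, 8, 16]
enqueue(15) -> [10, 11, 5, 7, 7, 8, 16, 15]

Final queue: [10, 11, 5, 7, 7, 8, 16, 15]


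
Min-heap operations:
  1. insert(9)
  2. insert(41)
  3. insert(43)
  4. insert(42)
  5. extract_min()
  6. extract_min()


insert(9) -> [9]
insert(41) -> [9, 41]
insert(43) -> [9, 41, 43]
insert(42) -> [9, 41, 43, 42]
extract_min()->9, [41, 42, 43]
extract_min()->41, [42, 43]

Final heap: [42, 43]


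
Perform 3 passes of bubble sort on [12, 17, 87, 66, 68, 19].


Initial: [12, 17, 87, 66, 68, 19]
Pass 1: [12, 17, 66, 68, 19, 87] (3 swaps)
Pass 2: [12, 17, 66, 19, 68, 87] (1 swaps)
Pass 3: [12, 17, 19, 66, 68, 87] (1 swaps)

After 3 passes: [12, 17, 19, 66, 68, 87]


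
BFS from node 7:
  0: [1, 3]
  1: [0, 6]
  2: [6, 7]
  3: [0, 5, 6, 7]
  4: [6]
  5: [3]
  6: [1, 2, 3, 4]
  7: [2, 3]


Visit 7, enqueue [2, 3]
Visit 2, enqueue [6]
Visit 3, enqueue [0, 5]
Visit 6, enqueue [1, 4]
Visit 0, enqueue []
Visit 5, enqueue []
Visit 1, enqueue []
Visit 4, enqueue []

BFS order: [7, 2, 3, 6, 0, 5, 1, 4]


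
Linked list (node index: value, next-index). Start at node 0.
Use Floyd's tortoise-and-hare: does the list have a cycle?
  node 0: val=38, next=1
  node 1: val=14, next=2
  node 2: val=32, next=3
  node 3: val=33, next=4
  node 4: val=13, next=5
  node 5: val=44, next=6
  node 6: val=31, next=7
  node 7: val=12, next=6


Floyd's tortoise (slow, +1) and hare (fast, +2):
  init: slow=0, fast=0
  step 1: slow=1, fast=2
  step 2: slow=2, fast=4
  step 3: slow=3, fast=6
  step 4: slow=4, fast=6
  step 5: slow=5, fast=6
  step 6: slow=6, fast=6
  slow == fast at node 6: cycle detected

Cycle: yes


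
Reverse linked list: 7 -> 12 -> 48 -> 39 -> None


Step 1: curr=7, set curr.next=prev(None) | reversed so far: 7
Step 2: curr=12, set curr.next=prev(7) | reversed so far: 12 -> 7
Step 3: curr=48, set curr.next=prev(12) | reversed so far: 48 -> 12 -> 7
Step 4: curr=39, set curr.next=prev(48) | reversed so far: 39 -> 48 -> 12 -> 7

39 -> 48 -> 12 -> 7 -> None


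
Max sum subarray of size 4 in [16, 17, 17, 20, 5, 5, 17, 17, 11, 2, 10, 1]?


[0:4]: 70
[1:5]: 59
[2:6]: 47
[3:7]: 47
[4:8]: 44
[5:9]: 50
[6:10]: 47
[7:11]: 40
[8:12]: 24

Max: 70 at [0:4]


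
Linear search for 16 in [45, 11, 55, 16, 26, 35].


i=0: 45!=16
i=1: 11!=16
i=2: 55!=16
i=3: 16==16 found!

Found at 3, 4 comps


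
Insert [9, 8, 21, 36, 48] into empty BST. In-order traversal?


Insert 9: root
Insert 8: L from 9
Insert 21: R from 9
Insert 36: R from 9 -> R from 21
Insert 48: R from 9 -> R from 21 -> R from 36

In-order: [8, 9, 21, 36, 48]


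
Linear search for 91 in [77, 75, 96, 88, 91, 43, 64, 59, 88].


i=0: 77!=91
i=1: 75!=91
i=2: 96!=91
i=3: 88!=91
i=4: 91==91 found!

Found at 4, 5 comps


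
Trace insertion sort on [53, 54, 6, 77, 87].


Initial: [53, 54, 6, 77, 87]
Insert 54: [53, 54, 6, 77, 87]
Insert 6: [6, 53, 54, 77, 87]
Insert 77: [6, 53, 54, 77, 87]
Insert 87: [6, 53, 54, 77, 87]

Sorted: [6, 53, 54, 77, 87]


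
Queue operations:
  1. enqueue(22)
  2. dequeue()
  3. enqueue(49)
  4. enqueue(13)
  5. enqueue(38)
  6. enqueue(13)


enqueue(22) -> [22]
dequeue()->22, []
enqueue(49) -> [49]
enqueue(13) -> [49, 13]
enqueue(38) -> [49, 13, 38]
enqueue(13) -> [49, 13, 38, 13]

Final queue: [49, 13, 38, 13]


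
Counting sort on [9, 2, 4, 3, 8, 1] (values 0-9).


Input: [9, 2, 4, 3, 8, 1]
Counts: [0, 1, 1, 1, 1, 0, 0, 0, 1, 1]

Sorted: [1, 2, 3, 4, 8, 9]


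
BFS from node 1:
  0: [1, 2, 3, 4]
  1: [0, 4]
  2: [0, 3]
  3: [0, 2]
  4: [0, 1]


Visit 1, enqueue [0, 4]
Visit 0, enqueue [2, 3]
Visit 4, enqueue []
Visit 2, enqueue []
Visit 3, enqueue []

BFS order: [1, 0, 4, 2, 3]


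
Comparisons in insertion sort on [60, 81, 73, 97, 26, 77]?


Algorithm: insertion sort
Input: [60, 81, 73, 97, 26, 77]
Sorted: [26, 60, 73, 77, 81, 97]

11


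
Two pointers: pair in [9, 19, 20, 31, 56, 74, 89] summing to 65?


lo=0(9)+hi=6(89)=98
lo=0(9)+hi=5(74)=83
lo=0(9)+hi=4(56)=65

Yes: 9+56=65


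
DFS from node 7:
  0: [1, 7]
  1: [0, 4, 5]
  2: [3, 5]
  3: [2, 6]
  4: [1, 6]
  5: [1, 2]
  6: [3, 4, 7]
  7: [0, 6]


Visit 7, push [6, 0]
Visit 0, push [1]
Visit 1, push [5, 4]
Visit 4, push [6]
Visit 6, push [3]
Visit 3, push [2]
Visit 2, push [5]
Visit 5, push []

DFS order: [7, 0, 1, 4, 6, 3, 2, 5]


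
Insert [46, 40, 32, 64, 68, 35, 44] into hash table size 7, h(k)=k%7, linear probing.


Insert 46: h=4 -> slot 4
Insert 40: h=5 -> slot 5
Insert 32: h=4, 2 probes -> slot 6
Insert 64: h=1 -> slot 1
Insert 68: h=5, 2 probes -> slot 0
Insert 35: h=0, 2 probes -> slot 2
Insert 44: h=2, 1 probes -> slot 3

Table: [68, 64, 35, 44, 46, 40, 32]


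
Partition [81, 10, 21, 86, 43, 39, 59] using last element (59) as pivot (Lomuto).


Pivot: 59
  10 <= 59: swap -> [10, 81, 21, 86, 43, 39, 59]
  21 <= 59: swap -> [10, 21, 81, 86, 43, 39, 59]
  43 <= 59: swap -> [10, 21, 43, 86, 81, 39, 59]
  39 <= 59: swap -> [10, 21, 43, 39, 81, 86, 59]
Place pivot at 4: [10, 21, 43, 39, 59, 86, 81]

Partitioned: [10, 21, 43, 39, 59, 86, 81]


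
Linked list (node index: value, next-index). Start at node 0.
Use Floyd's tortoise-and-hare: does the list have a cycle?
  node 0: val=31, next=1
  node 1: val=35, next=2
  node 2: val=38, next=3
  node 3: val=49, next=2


Floyd's tortoise (slow, +1) and hare (fast, +2):
  init: slow=0, fast=0
  step 1: slow=1, fast=2
  step 2: slow=2, fast=2
  slow == fast at node 2: cycle detected

Cycle: yes


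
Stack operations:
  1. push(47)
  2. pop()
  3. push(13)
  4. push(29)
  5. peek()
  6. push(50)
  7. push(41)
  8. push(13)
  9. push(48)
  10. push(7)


push(47) -> [47]
pop()->47, []
push(13) -> [13]
push(29) -> [13, 29]
peek()->29
push(50) -> [13, 29, 50]
push(41) -> [13, 29, 50, 41]
push(13) -> [13, 29, 50, 41, 13]
push(48) -> [13, 29, 50, 41, 13, 48]
push(7) -> [13, 29, 50, 41, 13, 48, 7]

Final stack: [13, 29, 50, 41, 13, 48, 7]


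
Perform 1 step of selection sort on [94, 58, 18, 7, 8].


Initial: [94, 58, 18, 7, 8]
Step 1: min=7 at 3
  Swap: [7, 58, 18, 94, 8]

After 1 step: [7, 58, 18, 94, 8]


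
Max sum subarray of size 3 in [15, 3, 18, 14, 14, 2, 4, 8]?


[0:3]: 36
[1:4]: 35
[2:5]: 46
[3:6]: 30
[4:7]: 20
[5:8]: 14

Max: 46 at [2:5]


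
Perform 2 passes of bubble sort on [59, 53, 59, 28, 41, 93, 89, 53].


Initial: [59, 53, 59, 28, 41, 93, 89, 53]
Pass 1: [53, 59, 28, 41, 59, 89, 53, 93] (5 swaps)
Pass 2: [53, 28, 41, 59, 59, 53, 89, 93] (3 swaps)

After 2 passes: [53, 28, 41, 59, 59, 53, 89, 93]


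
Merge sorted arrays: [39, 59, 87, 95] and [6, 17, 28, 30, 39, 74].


Take 6 from B
Take 17 from B
Take 28 from B
Take 30 from B
Take 39 from A
Take 39 from B
Take 59 from A
Take 74 from B

Merged: [6, 17, 28, 30, 39, 39, 59, 74, 87, 95]


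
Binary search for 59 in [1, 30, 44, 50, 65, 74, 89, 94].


Step 1: lo=0, hi=7, mid=3, val=50
Step 2: lo=4, hi=7, mid=5, val=74
Step 3: lo=4, hi=4, mid=4, val=65

Not found


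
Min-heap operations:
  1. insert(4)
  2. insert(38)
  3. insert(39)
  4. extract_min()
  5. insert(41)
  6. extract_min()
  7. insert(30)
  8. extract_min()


insert(4) -> [4]
insert(38) -> [4, 38]
insert(39) -> [4, 38, 39]
extract_min()->4, [38, 39]
insert(41) -> [38, 39, 41]
extract_min()->38, [39, 41]
insert(30) -> [30, 41, 39]
extract_min()->30, [39, 41]

Final heap: [39, 41]


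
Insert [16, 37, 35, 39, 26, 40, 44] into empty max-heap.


Insert 16: [16]
Insert 37: [37, 16]
Insert 35: [37, 16, 35]
Insert 39: [39, 37, 35, 16]
Insert 26: [39, 37, 35, 16, 26]
Insert 40: [40, 37, 39, 16, 26, 35]
Insert 44: [44, 37, 40, 16, 26, 35, 39]

Final heap: [44, 37, 40, 16, 26, 35, 39]


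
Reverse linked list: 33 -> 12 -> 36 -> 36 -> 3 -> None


Step 1: curr=33, set curr.next=prev(None) | reversed so far: 33
Step 2: curr=12, set curr.next=prev(33) | reversed so far: 12 -> 33
Step 3: curr=36, set curr.next=prev(12) | reversed so far: 36 -> 12 -> 33
Step 4: curr=36, set curr.next=prev(36) | reversed so far: 36 -> 36 -> 12 -> 33
Step 5: curr=3, set curr.next=prev(36) | reversed so far: 3 -> 36 -> 36 -> 12 -> 33

3 -> 36 -> 36 -> 12 -> 33 -> None


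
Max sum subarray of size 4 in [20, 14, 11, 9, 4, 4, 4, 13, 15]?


[0:4]: 54
[1:5]: 38
[2:6]: 28
[3:7]: 21
[4:8]: 25
[5:9]: 36

Max: 54 at [0:4]


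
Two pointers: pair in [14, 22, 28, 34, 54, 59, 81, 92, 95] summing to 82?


lo=0(14)+hi=8(95)=109
lo=0(14)+hi=7(92)=106
lo=0(14)+hi=6(81)=95
lo=0(14)+hi=5(59)=73
lo=1(22)+hi=5(59)=81
lo=2(28)+hi=5(59)=87
lo=2(28)+hi=4(54)=82

Yes: 28+54=82


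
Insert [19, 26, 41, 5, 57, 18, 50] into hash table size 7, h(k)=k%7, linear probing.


Insert 19: h=5 -> slot 5
Insert 26: h=5, 1 probes -> slot 6
Insert 41: h=6, 1 probes -> slot 0
Insert 5: h=5, 3 probes -> slot 1
Insert 57: h=1, 1 probes -> slot 2
Insert 18: h=4 -> slot 4
Insert 50: h=1, 2 probes -> slot 3

Table: [41, 5, 57, 50, 18, 19, 26]


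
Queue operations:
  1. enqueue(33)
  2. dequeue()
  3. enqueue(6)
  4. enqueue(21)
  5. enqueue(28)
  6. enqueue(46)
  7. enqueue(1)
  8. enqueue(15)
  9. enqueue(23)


enqueue(33) -> [33]
dequeue()->33, []
enqueue(6) -> [6]
enqueue(21) -> [6, 21]
enqueue(28) -> [6, 21, 28]
enqueue(46) -> [6, 21, 28, 46]
enqueue(1) -> [6, 21, 28, 46, 1]
enqueue(15) -> [6, 21, 28, 46, 1, 15]
enqueue(23) -> [6, 21, 28, 46, 1, 15, 23]

Final queue: [6, 21, 28, 46, 1, 15, 23]


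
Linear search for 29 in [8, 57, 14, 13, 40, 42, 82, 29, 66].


i=0: 8!=29
i=1: 57!=29
i=2: 14!=29
i=3: 13!=29
i=4: 40!=29
i=5: 42!=29
i=6: 82!=29
i=7: 29==29 found!

Found at 7, 8 comps


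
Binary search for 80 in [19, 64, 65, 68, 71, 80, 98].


Step 1: lo=0, hi=6, mid=3, val=68
Step 2: lo=4, hi=6, mid=5, val=80

Found at index 5


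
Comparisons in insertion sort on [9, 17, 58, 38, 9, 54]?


Algorithm: insertion sort
Input: [9, 17, 58, 38, 9, 54]
Sorted: [9, 9, 17, 38, 54, 58]

10


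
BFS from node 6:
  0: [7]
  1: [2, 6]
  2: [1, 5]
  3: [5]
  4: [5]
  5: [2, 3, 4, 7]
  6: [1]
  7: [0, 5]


Visit 6, enqueue [1]
Visit 1, enqueue [2]
Visit 2, enqueue [5]
Visit 5, enqueue [3, 4, 7]
Visit 3, enqueue []
Visit 4, enqueue []
Visit 7, enqueue [0]
Visit 0, enqueue []

BFS order: [6, 1, 2, 5, 3, 4, 7, 0]


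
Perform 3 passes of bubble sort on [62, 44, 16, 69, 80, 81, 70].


Initial: [62, 44, 16, 69, 80, 81, 70]
Pass 1: [44, 16, 62, 69, 80, 70, 81] (3 swaps)
Pass 2: [16, 44, 62, 69, 70, 80, 81] (2 swaps)
Pass 3: [16, 44, 62, 69, 70, 80, 81] (0 swaps)

After 3 passes: [16, 44, 62, 69, 70, 80, 81]


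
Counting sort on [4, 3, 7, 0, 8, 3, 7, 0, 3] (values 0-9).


Input: [4, 3, 7, 0, 8, 3, 7, 0, 3]
Counts: [2, 0, 0, 3, 1, 0, 0, 2, 1, 0]

Sorted: [0, 0, 3, 3, 3, 4, 7, 7, 8]


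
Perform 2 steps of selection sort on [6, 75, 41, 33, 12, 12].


Initial: [6, 75, 41, 33, 12, 12]
Step 1: min=6 at 0
  Swap: [6, 75, 41, 33, 12, 12]
Step 2: min=12 at 4
  Swap: [6, 12, 41, 33, 75, 12]

After 2 steps: [6, 12, 41, 33, 75, 12]


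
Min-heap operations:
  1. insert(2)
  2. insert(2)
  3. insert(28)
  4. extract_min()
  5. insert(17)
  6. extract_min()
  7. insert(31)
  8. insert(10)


insert(2) -> [2]
insert(2) -> [2, 2]
insert(28) -> [2, 2, 28]
extract_min()->2, [2, 28]
insert(17) -> [2, 28, 17]
extract_min()->2, [17, 28]
insert(31) -> [17, 28, 31]
insert(10) -> [10, 17, 31, 28]

Final heap: [10, 17, 31, 28]


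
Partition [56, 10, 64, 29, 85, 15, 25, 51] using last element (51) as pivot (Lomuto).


Pivot: 51
  10 <= 51: swap -> [10, 56, 64, 29, 85, 15, 25, 51]
  29 <= 51: swap -> [10, 29, 64, 56, 85, 15, 25, 51]
  15 <= 51: swap -> [10, 29, 15, 56, 85, 64, 25, 51]
  25 <= 51: swap -> [10, 29, 15, 25, 85, 64, 56, 51]
Place pivot at 4: [10, 29, 15, 25, 51, 64, 56, 85]

Partitioned: [10, 29, 15, 25, 51, 64, 56, 85]


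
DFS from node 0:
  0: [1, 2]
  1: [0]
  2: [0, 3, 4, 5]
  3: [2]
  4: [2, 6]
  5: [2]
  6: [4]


Visit 0, push [2, 1]
Visit 1, push []
Visit 2, push [5, 4, 3]
Visit 3, push []
Visit 4, push [6]
Visit 6, push []
Visit 5, push []

DFS order: [0, 1, 2, 3, 4, 6, 5]


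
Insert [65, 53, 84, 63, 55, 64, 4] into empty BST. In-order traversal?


Insert 65: root
Insert 53: L from 65
Insert 84: R from 65
Insert 63: L from 65 -> R from 53
Insert 55: L from 65 -> R from 53 -> L from 63
Insert 64: L from 65 -> R from 53 -> R from 63
Insert 4: L from 65 -> L from 53

In-order: [4, 53, 55, 63, 64, 65, 84]


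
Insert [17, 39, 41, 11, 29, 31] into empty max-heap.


Insert 17: [17]
Insert 39: [39, 17]
Insert 41: [41, 17, 39]
Insert 11: [41, 17, 39, 11]
Insert 29: [41, 29, 39, 11, 17]
Insert 31: [41, 29, 39, 11, 17, 31]

Final heap: [41, 29, 39, 11, 17, 31]


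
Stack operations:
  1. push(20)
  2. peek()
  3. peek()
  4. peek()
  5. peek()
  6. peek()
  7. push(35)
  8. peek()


push(20) -> [20]
peek()->20
peek()->20
peek()->20
peek()->20
peek()->20
push(35) -> [20, 35]
peek()->35

Final stack: [20, 35]


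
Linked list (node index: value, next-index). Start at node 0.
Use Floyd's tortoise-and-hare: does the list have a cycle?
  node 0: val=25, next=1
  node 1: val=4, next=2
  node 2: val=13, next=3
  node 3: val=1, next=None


Floyd's tortoise (slow, +1) and hare (fast, +2):
  init: slow=0, fast=0
  step 1: slow=1, fast=2
  step 2: fast 2->3->None, no cycle

Cycle: no


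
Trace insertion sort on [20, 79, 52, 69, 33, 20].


Initial: [20, 79, 52, 69, 33, 20]
Insert 79: [20, 79, 52, 69, 33, 20]
Insert 52: [20, 52, 79, 69, 33, 20]
Insert 69: [20, 52, 69, 79, 33, 20]
Insert 33: [20, 33, 52, 69, 79, 20]
Insert 20: [20, 20, 33, 52, 69, 79]

Sorted: [20, 20, 33, 52, 69, 79]


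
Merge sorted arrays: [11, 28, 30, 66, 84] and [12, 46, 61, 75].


Take 11 from A
Take 12 from B
Take 28 from A
Take 30 from A
Take 46 from B
Take 61 from B
Take 66 from A
Take 75 from B

Merged: [11, 12, 28, 30, 46, 61, 66, 75, 84]


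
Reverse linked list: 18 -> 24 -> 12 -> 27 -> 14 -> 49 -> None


Step 1: curr=18, set curr.next=prev(None) | reversed so far: 18
Step 2: curr=24, set curr.next=prev(18) | reversed so far: 24 -> 18
Step 3: curr=12, set curr.next=prev(24) | reversed so far: 12 -> 24 -> 18
Step 4: curr=27, set curr.next=prev(12) | reversed so far: 27 -> 12 -> 24 -> 18
Step 5: curr=14, set curr.next=prev(27) | reversed so far: 14 -> 27 -> 12 -> 24 -> 18
Step 6: curr=49, set curr.next=prev(14) | reversed so far: 49 -> 14 -> 27 -> 12 -> 24 -> 18

49 -> 14 -> 27 -> 12 -> 24 -> 18 -> None


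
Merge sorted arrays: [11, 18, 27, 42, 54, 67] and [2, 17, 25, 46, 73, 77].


Take 2 from B
Take 11 from A
Take 17 from B
Take 18 from A
Take 25 from B
Take 27 from A
Take 42 from A
Take 46 from B
Take 54 from A
Take 67 from A

Merged: [2, 11, 17, 18, 25, 27, 42, 46, 54, 67, 73, 77]


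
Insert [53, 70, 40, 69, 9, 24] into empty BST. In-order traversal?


Insert 53: root
Insert 70: R from 53
Insert 40: L from 53
Insert 69: R from 53 -> L from 70
Insert 9: L from 53 -> L from 40
Insert 24: L from 53 -> L from 40 -> R from 9

In-order: [9, 24, 40, 53, 69, 70]


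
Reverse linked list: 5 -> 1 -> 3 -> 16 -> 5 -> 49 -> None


Step 1: curr=5, set curr.next=prev(None) | reversed so far: 5
Step 2: curr=1, set curr.next=prev(5) | reversed so far: 1 -> 5
Step 3: curr=3, set curr.next=prev(1) | reversed so far: 3 -> 1 -> 5
Step 4: curr=16, set curr.next=prev(3) | reversed so far: 16 -> 3 -> 1 -> 5
Step 5: curr=5, set curr.next=prev(16) | reversed so far: 5 -> 16 -> 3 -> 1 -> 5
Step 6: curr=49, set curr.next=prev(5) | reversed so far: 49 -> 5 -> 16 -> 3 -> 1 -> 5

49 -> 5 -> 16 -> 3 -> 1 -> 5 -> None


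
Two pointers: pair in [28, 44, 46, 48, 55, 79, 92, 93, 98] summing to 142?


lo=0(28)+hi=8(98)=126
lo=1(44)+hi=8(98)=142

Yes: 44+98=142


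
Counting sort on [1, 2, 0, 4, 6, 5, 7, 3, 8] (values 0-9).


Input: [1, 2, 0, 4, 6, 5, 7, 3, 8]
Counts: [1, 1, 1, 1, 1, 1, 1, 1, 1, 0]

Sorted: [0, 1, 2, 3, 4, 5, 6, 7, 8]


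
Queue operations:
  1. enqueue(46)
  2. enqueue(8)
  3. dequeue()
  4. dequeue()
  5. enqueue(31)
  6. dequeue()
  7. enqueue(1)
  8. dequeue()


enqueue(46) -> [46]
enqueue(8) -> [46, 8]
dequeue()->46, [8]
dequeue()->8, []
enqueue(31) -> [31]
dequeue()->31, []
enqueue(1) -> [1]
dequeue()->1, []

Final queue: []


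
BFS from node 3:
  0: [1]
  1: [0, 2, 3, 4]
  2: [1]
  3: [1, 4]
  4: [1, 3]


Visit 3, enqueue [1, 4]
Visit 1, enqueue [0, 2]
Visit 4, enqueue []
Visit 0, enqueue []
Visit 2, enqueue []

BFS order: [3, 1, 4, 0, 2]


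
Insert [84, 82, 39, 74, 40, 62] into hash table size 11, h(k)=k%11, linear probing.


Insert 84: h=7 -> slot 7
Insert 82: h=5 -> slot 5
Insert 39: h=6 -> slot 6
Insert 74: h=8 -> slot 8
Insert 40: h=7, 2 probes -> slot 9
Insert 62: h=7, 3 probes -> slot 10

Table: [None, None, None, None, None, 82, 39, 84, 74, 40, 62]


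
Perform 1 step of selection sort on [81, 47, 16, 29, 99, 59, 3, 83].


Initial: [81, 47, 16, 29, 99, 59, 3, 83]
Step 1: min=3 at 6
  Swap: [3, 47, 16, 29, 99, 59, 81, 83]

After 1 step: [3, 47, 16, 29, 99, 59, 81, 83]


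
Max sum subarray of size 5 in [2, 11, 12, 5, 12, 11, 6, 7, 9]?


[0:5]: 42
[1:6]: 51
[2:7]: 46
[3:8]: 41
[4:9]: 45

Max: 51 at [1:6]


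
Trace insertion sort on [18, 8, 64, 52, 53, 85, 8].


Initial: [18, 8, 64, 52, 53, 85, 8]
Insert 8: [8, 18, 64, 52, 53, 85, 8]
Insert 64: [8, 18, 64, 52, 53, 85, 8]
Insert 52: [8, 18, 52, 64, 53, 85, 8]
Insert 53: [8, 18, 52, 53, 64, 85, 8]
Insert 85: [8, 18, 52, 53, 64, 85, 8]
Insert 8: [8, 8, 18, 52, 53, 64, 85]

Sorted: [8, 8, 18, 52, 53, 64, 85]


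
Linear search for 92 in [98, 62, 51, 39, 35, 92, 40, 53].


i=0: 98!=92
i=1: 62!=92
i=2: 51!=92
i=3: 39!=92
i=4: 35!=92
i=5: 92==92 found!

Found at 5, 6 comps


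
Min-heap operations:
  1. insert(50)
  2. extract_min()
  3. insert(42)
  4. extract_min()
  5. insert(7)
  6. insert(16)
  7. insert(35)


insert(50) -> [50]
extract_min()->50, []
insert(42) -> [42]
extract_min()->42, []
insert(7) -> [7]
insert(16) -> [7, 16]
insert(35) -> [7, 16, 35]

Final heap: [7, 16, 35]


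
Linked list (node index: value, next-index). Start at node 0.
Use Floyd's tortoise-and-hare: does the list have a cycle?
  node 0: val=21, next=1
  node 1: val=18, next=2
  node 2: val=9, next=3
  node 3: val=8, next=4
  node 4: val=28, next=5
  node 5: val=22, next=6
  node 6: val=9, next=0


Floyd's tortoise (slow, +1) and hare (fast, +2):
  init: slow=0, fast=0
  step 1: slow=1, fast=2
  step 2: slow=2, fast=4
  step 3: slow=3, fast=6
  step 4: slow=4, fast=1
  step 5: slow=5, fast=3
  step 6: slow=6, fast=5
  step 7: slow=0, fast=0
  slow == fast at node 0: cycle detected

Cycle: yes


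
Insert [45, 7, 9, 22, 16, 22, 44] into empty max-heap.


Insert 45: [45]
Insert 7: [45, 7]
Insert 9: [45, 7, 9]
Insert 22: [45, 22, 9, 7]
Insert 16: [45, 22, 9, 7, 16]
Insert 22: [45, 22, 22, 7, 16, 9]
Insert 44: [45, 22, 44, 7, 16, 9, 22]

Final heap: [45, 22, 44, 7, 16, 9, 22]


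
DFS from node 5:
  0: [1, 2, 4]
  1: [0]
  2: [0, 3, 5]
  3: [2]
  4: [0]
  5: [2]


Visit 5, push [2]
Visit 2, push [3, 0]
Visit 0, push [4, 1]
Visit 1, push []
Visit 4, push []
Visit 3, push []

DFS order: [5, 2, 0, 1, 4, 3]


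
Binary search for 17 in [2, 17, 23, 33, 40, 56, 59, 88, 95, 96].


Step 1: lo=0, hi=9, mid=4, val=40
Step 2: lo=0, hi=3, mid=1, val=17

Found at index 1


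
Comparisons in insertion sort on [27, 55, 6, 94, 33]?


Algorithm: insertion sort
Input: [27, 55, 6, 94, 33]
Sorted: [6, 27, 33, 55, 94]

7


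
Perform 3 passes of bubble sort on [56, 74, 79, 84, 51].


Initial: [56, 74, 79, 84, 51]
Pass 1: [56, 74, 79, 51, 84] (1 swaps)
Pass 2: [56, 74, 51, 79, 84] (1 swaps)
Pass 3: [56, 51, 74, 79, 84] (1 swaps)

After 3 passes: [56, 51, 74, 79, 84]


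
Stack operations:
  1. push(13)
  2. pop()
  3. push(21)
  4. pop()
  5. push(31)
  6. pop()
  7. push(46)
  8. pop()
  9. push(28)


push(13) -> [13]
pop()->13, []
push(21) -> [21]
pop()->21, []
push(31) -> [31]
pop()->31, []
push(46) -> [46]
pop()->46, []
push(28) -> [28]

Final stack: [28]


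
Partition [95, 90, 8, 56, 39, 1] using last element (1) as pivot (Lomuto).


Pivot: 1
Place pivot at 0: [1, 90, 8, 56, 39, 95]

Partitioned: [1, 90, 8, 56, 39, 95]


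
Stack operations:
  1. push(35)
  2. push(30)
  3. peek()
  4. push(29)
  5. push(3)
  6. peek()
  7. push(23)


push(35) -> [35]
push(30) -> [35, 30]
peek()->30
push(29) -> [35, 30, 29]
push(3) -> [35, 30, 29, 3]
peek()->3
push(23) -> [35, 30, 29, 3, 23]

Final stack: [35, 30, 29, 3, 23]


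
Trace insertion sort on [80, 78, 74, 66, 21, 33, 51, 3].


Initial: [80, 78, 74, 66, 21, 33, 51, 3]
Insert 78: [78, 80, 74, 66, 21, 33, 51, 3]
Insert 74: [74, 78, 80, 66, 21, 33, 51, 3]
Insert 66: [66, 74, 78, 80, 21, 33, 51, 3]
Insert 21: [21, 66, 74, 78, 80, 33, 51, 3]
Insert 33: [21, 33, 66, 74, 78, 80, 51, 3]
Insert 51: [21, 33, 51, 66, 74, 78, 80, 3]
Insert 3: [3, 21, 33, 51, 66, 74, 78, 80]

Sorted: [3, 21, 33, 51, 66, 74, 78, 80]


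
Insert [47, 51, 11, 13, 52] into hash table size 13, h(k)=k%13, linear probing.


Insert 47: h=8 -> slot 8
Insert 51: h=12 -> slot 12
Insert 11: h=11 -> slot 11
Insert 13: h=0 -> slot 0
Insert 52: h=0, 1 probes -> slot 1

Table: [13, 52, None, None, None, None, None, None, 47, None, None, 11, 51]


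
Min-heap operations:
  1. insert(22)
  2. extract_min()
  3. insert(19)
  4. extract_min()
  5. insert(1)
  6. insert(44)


insert(22) -> [22]
extract_min()->22, []
insert(19) -> [19]
extract_min()->19, []
insert(1) -> [1]
insert(44) -> [1, 44]

Final heap: [1, 44]


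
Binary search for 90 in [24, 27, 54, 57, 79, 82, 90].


Step 1: lo=0, hi=6, mid=3, val=57
Step 2: lo=4, hi=6, mid=5, val=82
Step 3: lo=6, hi=6, mid=6, val=90

Found at index 6


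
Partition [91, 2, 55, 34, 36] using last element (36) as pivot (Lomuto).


Pivot: 36
  2 <= 36: swap -> [2, 91, 55, 34, 36]
  34 <= 36: swap -> [2, 34, 55, 91, 36]
Place pivot at 2: [2, 34, 36, 91, 55]

Partitioned: [2, 34, 36, 91, 55]


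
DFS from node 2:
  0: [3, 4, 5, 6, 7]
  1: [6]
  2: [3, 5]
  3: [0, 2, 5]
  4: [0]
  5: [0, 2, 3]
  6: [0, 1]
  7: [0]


Visit 2, push [5, 3]
Visit 3, push [5, 0]
Visit 0, push [7, 6, 5, 4]
Visit 4, push []
Visit 5, push []
Visit 6, push [1]
Visit 1, push []
Visit 7, push []

DFS order: [2, 3, 0, 4, 5, 6, 1, 7]


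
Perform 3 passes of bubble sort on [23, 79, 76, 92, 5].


Initial: [23, 79, 76, 92, 5]
Pass 1: [23, 76, 79, 5, 92] (2 swaps)
Pass 2: [23, 76, 5, 79, 92] (1 swaps)
Pass 3: [23, 5, 76, 79, 92] (1 swaps)

After 3 passes: [23, 5, 76, 79, 92]


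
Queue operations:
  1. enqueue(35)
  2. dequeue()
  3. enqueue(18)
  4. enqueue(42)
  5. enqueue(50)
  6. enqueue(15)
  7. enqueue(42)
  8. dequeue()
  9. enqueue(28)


enqueue(35) -> [35]
dequeue()->35, []
enqueue(18) -> [18]
enqueue(42) -> [18, 42]
enqueue(50) -> [18, 42, 50]
enqueue(15) -> [18, 42, 50, 15]
enqueue(42) -> [18, 42, 50, 15, 42]
dequeue()->18, [42, 50, 15, 42]
enqueue(28) -> [42, 50, 15, 42, 28]

Final queue: [42, 50, 15, 42, 28]


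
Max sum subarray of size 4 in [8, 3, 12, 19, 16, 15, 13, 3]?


[0:4]: 42
[1:5]: 50
[2:6]: 62
[3:7]: 63
[4:8]: 47

Max: 63 at [3:7]


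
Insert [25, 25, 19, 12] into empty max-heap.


Insert 25: [25]
Insert 25: [25, 25]
Insert 19: [25, 25, 19]
Insert 12: [25, 25, 19, 12]

Final heap: [25, 25, 19, 12]


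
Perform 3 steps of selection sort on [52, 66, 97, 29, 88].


Initial: [52, 66, 97, 29, 88]
Step 1: min=29 at 3
  Swap: [29, 66, 97, 52, 88]
Step 2: min=52 at 3
  Swap: [29, 52, 97, 66, 88]
Step 3: min=66 at 3
  Swap: [29, 52, 66, 97, 88]

After 3 steps: [29, 52, 66, 97, 88]


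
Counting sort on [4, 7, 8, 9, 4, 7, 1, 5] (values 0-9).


Input: [4, 7, 8, 9, 4, 7, 1, 5]
Counts: [0, 1, 0, 0, 2, 1, 0, 2, 1, 1]

Sorted: [1, 4, 4, 5, 7, 7, 8, 9]


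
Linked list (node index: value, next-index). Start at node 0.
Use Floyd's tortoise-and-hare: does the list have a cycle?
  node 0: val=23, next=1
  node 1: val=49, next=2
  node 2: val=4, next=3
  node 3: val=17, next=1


Floyd's tortoise (slow, +1) and hare (fast, +2):
  init: slow=0, fast=0
  step 1: slow=1, fast=2
  step 2: slow=2, fast=1
  step 3: slow=3, fast=3
  slow == fast at node 3: cycle detected

Cycle: yes


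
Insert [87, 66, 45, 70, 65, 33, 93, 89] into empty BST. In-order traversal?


Insert 87: root
Insert 66: L from 87
Insert 45: L from 87 -> L from 66
Insert 70: L from 87 -> R from 66
Insert 65: L from 87 -> L from 66 -> R from 45
Insert 33: L from 87 -> L from 66 -> L from 45
Insert 93: R from 87
Insert 89: R from 87 -> L from 93

In-order: [33, 45, 65, 66, 70, 87, 89, 93]


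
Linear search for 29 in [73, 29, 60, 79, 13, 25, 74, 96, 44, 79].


i=0: 73!=29
i=1: 29==29 found!

Found at 1, 2 comps


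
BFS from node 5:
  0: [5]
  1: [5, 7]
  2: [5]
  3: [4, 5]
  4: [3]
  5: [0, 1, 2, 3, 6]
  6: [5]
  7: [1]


Visit 5, enqueue [0, 1, 2, 3, 6]
Visit 0, enqueue []
Visit 1, enqueue [7]
Visit 2, enqueue []
Visit 3, enqueue [4]
Visit 6, enqueue []
Visit 7, enqueue []
Visit 4, enqueue []

BFS order: [5, 0, 1, 2, 3, 6, 7, 4]


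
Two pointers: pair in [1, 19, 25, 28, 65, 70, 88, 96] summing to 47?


lo=0(1)+hi=7(96)=97
lo=0(1)+hi=6(88)=89
lo=0(1)+hi=5(70)=71
lo=0(1)+hi=4(65)=66
lo=0(1)+hi=3(28)=29
lo=1(19)+hi=3(28)=47

Yes: 19+28=47


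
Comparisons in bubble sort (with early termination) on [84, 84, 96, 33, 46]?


Algorithm: bubble sort (with early termination)
Input: [84, 84, 96, 33, 46]
Sorted: [33, 46, 84, 84, 96]

10


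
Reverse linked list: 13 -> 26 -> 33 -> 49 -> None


Step 1: curr=13, set curr.next=prev(None) | reversed so far: 13
Step 2: curr=26, set curr.next=prev(13) | reversed so far: 26 -> 13
Step 3: curr=33, set curr.next=prev(26) | reversed so far: 33 -> 26 -> 13
Step 4: curr=49, set curr.next=prev(33) | reversed so far: 49 -> 33 -> 26 -> 13

49 -> 33 -> 26 -> 13 -> None


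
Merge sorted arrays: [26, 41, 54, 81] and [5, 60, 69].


Take 5 from B
Take 26 from A
Take 41 from A
Take 54 from A
Take 60 from B
Take 69 from B

Merged: [5, 26, 41, 54, 60, 69, 81]


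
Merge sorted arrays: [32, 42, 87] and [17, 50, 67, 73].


Take 17 from B
Take 32 from A
Take 42 from A
Take 50 from B
Take 67 from B
Take 73 from B

Merged: [17, 32, 42, 50, 67, 73, 87]


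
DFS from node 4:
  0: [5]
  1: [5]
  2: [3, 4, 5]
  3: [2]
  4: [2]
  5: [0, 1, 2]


Visit 4, push [2]
Visit 2, push [5, 3]
Visit 3, push []
Visit 5, push [1, 0]
Visit 0, push []
Visit 1, push []

DFS order: [4, 2, 3, 5, 0, 1]


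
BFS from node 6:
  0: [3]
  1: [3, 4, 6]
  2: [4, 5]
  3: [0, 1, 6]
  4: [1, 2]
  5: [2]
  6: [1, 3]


Visit 6, enqueue [1, 3]
Visit 1, enqueue [4]
Visit 3, enqueue [0]
Visit 4, enqueue [2]
Visit 0, enqueue []
Visit 2, enqueue [5]
Visit 5, enqueue []

BFS order: [6, 1, 3, 4, 0, 2, 5]


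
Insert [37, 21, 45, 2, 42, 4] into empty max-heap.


Insert 37: [37]
Insert 21: [37, 21]
Insert 45: [45, 21, 37]
Insert 2: [45, 21, 37, 2]
Insert 42: [45, 42, 37, 2, 21]
Insert 4: [45, 42, 37, 2, 21, 4]

Final heap: [45, 42, 37, 2, 21, 4]


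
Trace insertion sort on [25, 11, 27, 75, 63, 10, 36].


Initial: [25, 11, 27, 75, 63, 10, 36]
Insert 11: [11, 25, 27, 75, 63, 10, 36]
Insert 27: [11, 25, 27, 75, 63, 10, 36]
Insert 75: [11, 25, 27, 75, 63, 10, 36]
Insert 63: [11, 25, 27, 63, 75, 10, 36]
Insert 10: [10, 11, 25, 27, 63, 75, 36]
Insert 36: [10, 11, 25, 27, 36, 63, 75]

Sorted: [10, 11, 25, 27, 36, 63, 75]


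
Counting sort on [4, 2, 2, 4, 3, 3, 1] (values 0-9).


Input: [4, 2, 2, 4, 3, 3, 1]
Counts: [0, 1, 2, 2, 2, 0, 0, 0, 0, 0]

Sorted: [1, 2, 2, 3, 3, 4, 4]


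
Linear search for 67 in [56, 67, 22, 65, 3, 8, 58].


i=0: 56!=67
i=1: 67==67 found!

Found at 1, 2 comps


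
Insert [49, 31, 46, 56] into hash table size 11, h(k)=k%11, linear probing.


Insert 49: h=5 -> slot 5
Insert 31: h=9 -> slot 9
Insert 46: h=2 -> slot 2
Insert 56: h=1 -> slot 1

Table: [None, 56, 46, None, None, 49, None, None, None, 31, None]


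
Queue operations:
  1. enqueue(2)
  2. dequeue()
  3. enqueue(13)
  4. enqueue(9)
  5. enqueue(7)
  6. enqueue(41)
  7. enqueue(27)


enqueue(2) -> [2]
dequeue()->2, []
enqueue(13) -> [13]
enqueue(9) -> [13, 9]
enqueue(7) -> [13, 9, 7]
enqueue(41) -> [13, 9, 7, 41]
enqueue(27) -> [13, 9, 7, 41, 27]

Final queue: [13, 9, 7, 41, 27]


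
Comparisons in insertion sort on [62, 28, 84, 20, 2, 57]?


Algorithm: insertion sort
Input: [62, 28, 84, 20, 2, 57]
Sorted: [2, 20, 28, 57, 62, 84]

12


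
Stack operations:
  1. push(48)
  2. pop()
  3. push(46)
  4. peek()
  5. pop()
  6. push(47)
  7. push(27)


push(48) -> [48]
pop()->48, []
push(46) -> [46]
peek()->46
pop()->46, []
push(47) -> [47]
push(27) -> [47, 27]

Final stack: [47, 27]


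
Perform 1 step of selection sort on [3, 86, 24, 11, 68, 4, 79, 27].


Initial: [3, 86, 24, 11, 68, 4, 79, 27]
Step 1: min=3 at 0
  Swap: [3, 86, 24, 11, 68, 4, 79, 27]

After 1 step: [3, 86, 24, 11, 68, 4, 79, 27]


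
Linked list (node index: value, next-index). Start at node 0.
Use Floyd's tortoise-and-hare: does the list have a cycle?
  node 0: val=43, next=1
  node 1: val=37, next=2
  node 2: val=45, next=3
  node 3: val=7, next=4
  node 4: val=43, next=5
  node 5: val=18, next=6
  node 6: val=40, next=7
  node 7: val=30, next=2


Floyd's tortoise (slow, +1) and hare (fast, +2):
  init: slow=0, fast=0
  step 1: slow=1, fast=2
  step 2: slow=2, fast=4
  step 3: slow=3, fast=6
  step 4: slow=4, fast=2
  step 5: slow=5, fast=4
  step 6: slow=6, fast=6
  slow == fast at node 6: cycle detected

Cycle: yes


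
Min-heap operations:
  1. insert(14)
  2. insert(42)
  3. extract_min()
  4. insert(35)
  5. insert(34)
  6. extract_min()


insert(14) -> [14]
insert(42) -> [14, 42]
extract_min()->14, [42]
insert(35) -> [35, 42]
insert(34) -> [34, 42, 35]
extract_min()->34, [35, 42]

Final heap: [35, 42]


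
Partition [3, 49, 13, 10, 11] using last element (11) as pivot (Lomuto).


Pivot: 11
  3 <= 11: advance i (no swap)
  10 <= 11: swap -> [3, 10, 13, 49, 11]
Place pivot at 2: [3, 10, 11, 49, 13]

Partitioned: [3, 10, 11, 49, 13]


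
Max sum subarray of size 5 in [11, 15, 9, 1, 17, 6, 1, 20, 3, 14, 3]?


[0:5]: 53
[1:6]: 48
[2:7]: 34
[3:8]: 45
[4:9]: 47
[5:10]: 44
[6:11]: 41

Max: 53 at [0:5]


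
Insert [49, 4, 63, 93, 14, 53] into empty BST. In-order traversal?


Insert 49: root
Insert 4: L from 49
Insert 63: R from 49
Insert 93: R from 49 -> R from 63
Insert 14: L from 49 -> R from 4
Insert 53: R from 49 -> L from 63

In-order: [4, 14, 49, 53, 63, 93]


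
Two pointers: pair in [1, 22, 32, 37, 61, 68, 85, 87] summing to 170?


lo=0(1)+hi=7(87)=88
lo=1(22)+hi=7(87)=109
lo=2(32)+hi=7(87)=119
lo=3(37)+hi=7(87)=124
lo=4(61)+hi=7(87)=148
lo=5(68)+hi=7(87)=155
lo=6(85)+hi=7(87)=172

No pair found


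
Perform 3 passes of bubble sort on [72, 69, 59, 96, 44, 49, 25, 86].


Initial: [72, 69, 59, 96, 44, 49, 25, 86]
Pass 1: [69, 59, 72, 44, 49, 25, 86, 96] (6 swaps)
Pass 2: [59, 69, 44, 49, 25, 72, 86, 96] (4 swaps)
Pass 3: [59, 44, 49, 25, 69, 72, 86, 96] (3 swaps)

After 3 passes: [59, 44, 49, 25, 69, 72, 86, 96]


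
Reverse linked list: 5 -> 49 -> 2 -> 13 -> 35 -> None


Step 1: curr=5, set curr.next=prev(None) | reversed so far: 5
Step 2: curr=49, set curr.next=prev(5) | reversed so far: 49 -> 5
Step 3: curr=2, set curr.next=prev(49) | reversed so far: 2 -> 49 -> 5
Step 4: curr=13, set curr.next=prev(2) | reversed so far: 13 -> 2 -> 49 -> 5
Step 5: curr=35, set curr.next=prev(13) | reversed so far: 35 -> 13 -> 2 -> 49 -> 5

35 -> 13 -> 2 -> 49 -> 5 -> None


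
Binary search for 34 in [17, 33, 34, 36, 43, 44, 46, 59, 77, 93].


Step 1: lo=0, hi=9, mid=4, val=43
Step 2: lo=0, hi=3, mid=1, val=33
Step 3: lo=2, hi=3, mid=2, val=34

Found at index 2


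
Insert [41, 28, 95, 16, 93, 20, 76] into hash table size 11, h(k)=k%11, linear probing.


Insert 41: h=8 -> slot 8
Insert 28: h=6 -> slot 6
Insert 95: h=7 -> slot 7
Insert 16: h=5 -> slot 5
Insert 93: h=5, 4 probes -> slot 9
Insert 20: h=9, 1 probes -> slot 10
Insert 76: h=10, 1 probes -> slot 0

Table: [76, None, None, None, None, 16, 28, 95, 41, 93, 20]


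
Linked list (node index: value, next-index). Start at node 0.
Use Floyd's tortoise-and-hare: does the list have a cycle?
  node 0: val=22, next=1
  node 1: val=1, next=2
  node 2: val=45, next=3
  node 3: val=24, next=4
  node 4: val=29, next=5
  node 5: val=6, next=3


Floyd's tortoise (slow, +1) and hare (fast, +2):
  init: slow=0, fast=0
  step 1: slow=1, fast=2
  step 2: slow=2, fast=4
  step 3: slow=3, fast=3
  slow == fast at node 3: cycle detected

Cycle: yes


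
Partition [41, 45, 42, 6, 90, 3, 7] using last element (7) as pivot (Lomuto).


Pivot: 7
  6 <= 7: swap -> [6, 45, 42, 41, 90, 3, 7]
  3 <= 7: swap -> [6, 3, 42, 41, 90, 45, 7]
Place pivot at 2: [6, 3, 7, 41, 90, 45, 42]

Partitioned: [6, 3, 7, 41, 90, 45, 42]


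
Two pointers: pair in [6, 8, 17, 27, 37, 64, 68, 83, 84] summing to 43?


lo=0(6)+hi=8(84)=90
lo=0(6)+hi=7(83)=89
lo=0(6)+hi=6(68)=74
lo=0(6)+hi=5(64)=70
lo=0(6)+hi=4(37)=43

Yes: 6+37=43


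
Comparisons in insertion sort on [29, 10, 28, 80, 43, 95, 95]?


Algorithm: insertion sort
Input: [29, 10, 28, 80, 43, 95, 95]
Sorted: [10, 28, 29, 43, 80, 95, 95]

8


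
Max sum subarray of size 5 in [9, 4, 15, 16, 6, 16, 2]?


[0:5]: 50
[1:6]: 57
[2:7]: 55

Max: 57 at [1:6]


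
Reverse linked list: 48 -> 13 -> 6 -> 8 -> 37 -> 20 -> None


Step 1: curr=48, set curr.next=prev(None) | reversed so far: 48
Step 2: curr=13, set curr.next=prev(48) | reversed so far: 13 -> 48
Step 3: curr=6, set curr.next=prev(13) | reversed so far: 6 -> 13 -> 48
Step 4: curr=8, set curr.next=prev(6) | reversed so far: 8 -> 6 -> 13 -> 48
Step 5: curr=37, set curr.next=prev(8) | reversed so far: 37 -> 8 -> 6 -> 13 -> 48
Step 6: curr=20, set curr.next=prev(37) | reversed so far: 20 -> 37 -> 8 -> 6 -> 13 -> 48

20 -> 37 -> 8 -> 6 -> 13 -> 48 -> None


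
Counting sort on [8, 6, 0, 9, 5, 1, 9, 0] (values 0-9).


Input: [8, 6, 0, 9, 5, 1, 9, 0]
Counts: [2, 1, 0, 0, 0, 1, 1, 0, 1, 2]

Sorted: [0, 0, 1, 5, 6, 8, 9, 9]


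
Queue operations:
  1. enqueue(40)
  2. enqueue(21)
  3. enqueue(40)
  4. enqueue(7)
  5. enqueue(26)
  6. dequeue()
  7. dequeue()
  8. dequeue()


enqueue(40) -> [40]
enqueue(21) -> [40, 21]
enqueue(40) -> [40, 21, 40]
enqueue(7) -> [40, 21, 40, 7]
enqueue(26) -> [40, 21, 40, 7, 26]
dequeue()->40, [21, 40, 7, 26]
dequeue()->21, [40, 7, 26]
dequeue()->40, [7, 26]

Final queue: [7, 26]


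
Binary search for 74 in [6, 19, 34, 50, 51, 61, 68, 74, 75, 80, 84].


Step 1: lo=0, hi=10, mid=5, val=61
Step 2: lo=6, hi=10, mid=8, val=75
Step 3: lo=6, hi=7, mid=6, val=68
Step 4: lo=7, hi=7, mid=7, val=74

Found at index 7


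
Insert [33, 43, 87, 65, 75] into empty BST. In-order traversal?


Insert 33: root
Insert 43: R from 33
Insert 87: R from 33 -> R from 43
Insert 65: R from 33 -> R from 43 -> L from 87
Insert 75: R from 33 -> R from 43 -> L from 87 -> R from 65

In-order: [33, 43, 65, 75, 87]


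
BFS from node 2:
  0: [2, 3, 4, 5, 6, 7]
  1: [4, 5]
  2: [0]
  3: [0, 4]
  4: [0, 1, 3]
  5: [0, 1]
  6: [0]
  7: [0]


Visit 2, enqueue [0]
Visit 0, enqueue [3, 4, 5, 6, 7]
Visit 3, enqueue []
Visit 4, enqueue [1]
Visit 5, enqueue []
Visit 6, enqueue []
Visit 7, enqueue []
Visit 1, enqueue []

BFS order: [2, 0, 3, 4, 5, 6, 7, 1]
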